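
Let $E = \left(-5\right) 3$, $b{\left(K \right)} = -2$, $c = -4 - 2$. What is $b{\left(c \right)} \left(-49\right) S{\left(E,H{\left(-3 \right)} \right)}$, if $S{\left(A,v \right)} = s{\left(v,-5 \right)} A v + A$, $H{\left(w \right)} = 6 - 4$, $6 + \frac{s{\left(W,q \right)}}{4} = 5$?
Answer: $10290$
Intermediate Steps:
$c = -6$
$s{\left(W,q \right)} = -4$ ($s{\left(W,q \right)} = -24 + 4 \cdot 5 = -24 + 20 = -4$)
$H{\left(w \right)} = 2$
$E = -15$
$S{\left(A,v \right)} = A - 4 A v$ ($S{\left(A,v \right)} = - 4 A v + A = A - 4 A v$)
$b{\left(c \right)} \left(-49\right) S{\left(E,H{\left(-3 \right)} \right)} = \left(-2\right) \left(-49\right) \left(- 15 \left(1 - 8\right)\right) = 98 \left(- 15 \left(1 - 8\right)\right) = 98 \left(\left(-15\right) \left(-7\right)\right) = 98 \cdot 105 = 10290$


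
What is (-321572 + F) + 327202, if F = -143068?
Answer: -137438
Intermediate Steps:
(-321572 + F) + 327202 = (-321572 - 143068) + 327202 = -464640 + 327202 = -137438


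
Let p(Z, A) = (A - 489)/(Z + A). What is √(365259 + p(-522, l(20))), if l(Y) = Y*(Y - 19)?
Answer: √92046964474/502 ≈ 604.37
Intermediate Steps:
l(Y) = Y*(-19 + Y)
p(Z, A) = (-489 + A)/(A + Z)
√(365259 + p(-522, l(20))) = √(365259 + (-489 + 20*(-19 + 20))/(20*(-19 + 20) - 522)) = √(365259 + (-489 + 20*1)/(20*1 - 522)) = √(365259 + (-489 + 20)/(20 - 522)) = √(365259 - 469/(-502)) = √(365259 - 1/502*(-469)) = √(365259 + 469/502) = √(183360487/502) = √92046964474/502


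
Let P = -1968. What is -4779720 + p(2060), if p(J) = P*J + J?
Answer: -8831740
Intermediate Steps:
p(J) = -1967*J (p(J) = -1968*J + J = -1967*J)
-4779720 + p(2060) = -4779720 - 1967*2060 = -4779720 - 4052020 = -8831740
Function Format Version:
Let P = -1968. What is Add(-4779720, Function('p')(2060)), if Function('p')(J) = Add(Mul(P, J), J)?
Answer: -8831740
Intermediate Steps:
Function('p')(J) = Mul(-1967, J) (Function('p')(J) = Add(Mul(-1968, J), J) = Mul(-1967, J))
Add(-4779720, Function('p')(2060)) = Add(-4779720, Mul(-1967, 2060)) = Add(-4779720, -4052020) = -8831740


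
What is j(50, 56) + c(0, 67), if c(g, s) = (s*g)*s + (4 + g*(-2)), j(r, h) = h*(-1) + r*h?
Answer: 2748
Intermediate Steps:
j(r, h) = -h + h*r
c(g, s) = 4 - 2*g + g*s² (c(g, s) = (g*s)*s + (4 - 2*g) = g*s² + (4 - 2*g) = 4 - 2*g + g*s²)
j(50, 56) + c(0, 67) = 56*(-1 + 50) + (4 - 2*0 + 0*67²) = 56*49 + (4 + 0 + 0*4489) = 2744 + (4 + 0 + 0) = 2744 + 4 = 2748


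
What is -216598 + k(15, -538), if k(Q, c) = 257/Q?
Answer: -3248713/15 ≈ -2.1658e+5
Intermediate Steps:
-216598 + k(15, -538) = -216598 + 257/15 = -3248713/15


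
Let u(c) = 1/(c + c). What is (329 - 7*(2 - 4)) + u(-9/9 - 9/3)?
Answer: 2743/8 ≈ 342.88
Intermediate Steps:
u(c) = 1/(2*c)
(329 - 7*(2 - 4)) + u(-9/9 - 9/3) = (329 - 7*(2 - 4)) + 1/(2*(-9/9 - 9/3)) = (329 - 7*(-2)) + 1/(2*(-9*⅑ - 9*⅓)) = (329 + 14) + 1/(2*(-1 - 3)) = 343 + (½)/(-4) = 343 + (½)*(-¼) = 343 - ⅛ = 2743/8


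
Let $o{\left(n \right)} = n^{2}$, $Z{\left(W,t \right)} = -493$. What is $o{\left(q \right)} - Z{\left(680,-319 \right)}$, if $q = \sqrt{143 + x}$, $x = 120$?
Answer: $756$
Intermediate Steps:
$q = \sqrt{263}$ ($q = \sqrt{143 + 120} = \sqrt{263} \approx 16.217$)
$o{\left(q \right)} - Z{\left(680,-319 \right)} = \left(\sqrt{263}\right)^{2} - -493 = 263 + 493 = 756$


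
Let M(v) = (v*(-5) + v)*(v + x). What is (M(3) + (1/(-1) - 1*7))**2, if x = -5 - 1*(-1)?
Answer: 16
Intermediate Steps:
x = -4 (x = -5 + 1 = -4)
M(v) = -4*v*(-4 + v) (M(v) = (v*(-5) + v)*(v - 4) = (-5*v + v)*(-4 + v) = (-4*v)*(-4 + v) = -4*v*(-4 + v))
(M(3) + (1/(-1) - 1*7))**2 = (4*3*(4 - 1*3) + (1/(-1) - 1*7))**2 = (4*3*(4 - 3) + (-1 - 7))**2 = (4*3*1 - 8)**2 = (12 - 8)**2 = 4**2 = 16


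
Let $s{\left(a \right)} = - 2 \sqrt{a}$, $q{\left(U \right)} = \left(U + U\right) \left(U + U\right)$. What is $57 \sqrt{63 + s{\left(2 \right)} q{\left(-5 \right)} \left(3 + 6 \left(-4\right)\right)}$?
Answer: $57 \sqrt{63 + 4200 \sqrt{2}} \approx 4416.2$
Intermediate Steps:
$q{\left(U \right)} = 4 U^{2}$ ($q{\left(U \right)} = 2 U 2 U = 4 U^{2}$)
$57 \sqrt{63 + s{\left(2 \right)} q{\left(-5 \right)} \left(3 + 6 \left(-4\right)\right)} = 57 \sqrt{63 + - 2 \sqrt{2} \cdot 4 \left(-5\right)^{2} \left(3 + 6 \left(-4\right)\right)} = 57 \sqrt{63 + - 2 \sqrt{2} \cdot 4 \cdot 25 \left(3 - 24\right)} = 57 \sqrt{63 + - 2 \sqrt{2} \cdot 100 \left(-21\right)} = 57 \sqrt{63 + - 200 \sqrt{2} \left(-21\right)} = 57 \sqrt{63 + 4200 \sqrt{2}}$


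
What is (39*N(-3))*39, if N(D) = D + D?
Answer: -9126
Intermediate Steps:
N(D) = 2*D
(39*N(-3))*39 = (39*(2*(-3)))*39 = (39*(-6))*39 = -234*39 = -9126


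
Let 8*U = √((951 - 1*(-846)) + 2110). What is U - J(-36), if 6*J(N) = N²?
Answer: -216 + √3907/8 ≈ -208.19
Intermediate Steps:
J(N) = N²/6
U = √3907/8 (U = √((951 - 1*(-846)) + 2110)/8 = √((951 + 846) + 2110)/8 = √(1797 + 2110)/8 = √3907/8 ≈ 7.8132)
U - J(-36) = √3907/8 - (-36)²/6 = √3907/8 - 1296/6 = √3907/8 - 1*216 = √3907/8 - 216 = -216 + √3907/8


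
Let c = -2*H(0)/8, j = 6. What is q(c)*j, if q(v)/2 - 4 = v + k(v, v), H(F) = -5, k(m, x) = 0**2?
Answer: 63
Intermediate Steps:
k(m, x) = 0
c = 5/4 (c = -2*(-5)/8 = 10*(1/8) = 5/4 ≈ 1.2500)
q(v) = 8 + 2*v (q(v) = 8 + 2*(v + 0) = 8 + 2*v)
q(c)*j = (8 + 2*(5/4))*6 = (8 + 5/2)*6 = (21/2)*6 = 63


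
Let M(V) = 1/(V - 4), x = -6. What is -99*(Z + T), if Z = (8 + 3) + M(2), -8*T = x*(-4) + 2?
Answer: -2871/4 ≈ -717.75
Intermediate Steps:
M(V) = 1/(-4 + V)
T = -13/4 (T = -(-6*(-4) + 2)/8 = -(24 + 2)/8 = -⅛*26 = -13/4 ≈ -3.2500)
Z = 21/2 (Z = (8 + 3) + 1/(-4 + 2) = 11 + 1/(-2) = 11 - ½ = 21/2 ≈ 10.500)
-99*(Z + T) = -99*(21/2 - 13/4) = -99*29/4 = -2871/4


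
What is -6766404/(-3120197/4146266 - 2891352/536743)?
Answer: 885793630011786456/803709317059 ≈ 1.1021e+6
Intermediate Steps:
-6766404/(-3120197/4146266 - 2891352/536743) = -6766404/(-3120197*1/4146266 - 2891352*1/536743) = -6766404/(-183541/243898 - 2891352/536743) = -6766404/(-803709317059/130910544214) = -6766404*(-130910544214/803709317059) = 885793630011786456/803709317059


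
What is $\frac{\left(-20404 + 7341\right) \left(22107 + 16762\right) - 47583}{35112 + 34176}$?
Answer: $- \frac{253896665}{34644} \approx -7328.7$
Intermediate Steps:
$\frac{\left(-20404 + 7341\right) \left(22107 + 16762\right) - 47583}{35112 + 34176} = \frac{\left(-13063\right) 38869 - 47583}{69288} = \left(-507745747 - 47583\right) \frac{1}{69288} = \left(-507793330\right) \frac{1}{69288} = - \frac{253896665}{34644}$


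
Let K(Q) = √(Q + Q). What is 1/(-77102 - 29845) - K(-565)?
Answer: -1/106947 - I*√1130 ≈ -9.3504e-6 - 33.615*I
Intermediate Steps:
K(Q) = √2*√Q (K(Q) = √(2*Q) = √2*√Q)
1/(-77102 - 29845) - K(-565) = 1/(-77102 - 29845) - √2*√(-565) = 1/(-106947) - √2*I*√565 = -1/106947 - I*√1130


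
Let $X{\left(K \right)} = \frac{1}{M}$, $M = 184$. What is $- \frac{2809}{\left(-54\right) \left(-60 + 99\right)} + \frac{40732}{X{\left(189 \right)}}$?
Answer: $\frac{15783815737}{2106} \approx 7.4947 \cdot 10^{6}$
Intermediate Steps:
$X{\left(K \right)} = \frac{1}{184}$
$- \frac{2809}{\left(-54\right) \left(-60 + 99\right)} + \frac{40732}{X{\left(189 \right)}} = - \frac{2809}{\left(-54\right) \left(-60 + 99\right)} + 40732 \frac{1}{\frac{1}{184}} = - \frac{2809}{\left(-54\right) 39} + 40732 \cdot 184 = - \frac{2809}{-2106} + 7494688 = \left(-2809\right) \left(- \frac{1}{2106}\right) + 7494688 = \frac{2809}{2106} + 7494688 = \frac{15783815737}{2106}$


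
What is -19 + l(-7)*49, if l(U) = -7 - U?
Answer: -19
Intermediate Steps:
-19 + l(-7)*49 = -19 + (-7 - 1*(-7))*49 = -19 + (-7 + 7)*49 = -19 + 0*49 = -19 + 0 = -19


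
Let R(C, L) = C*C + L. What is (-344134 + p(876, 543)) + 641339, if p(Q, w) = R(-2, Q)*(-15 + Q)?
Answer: 1054885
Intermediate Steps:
R(C, L) = L + C**2 (R(C, L) = C**2 + L = L + C**2)
p(Q, w) = (-15 + Q)*(4 + Q) (p(Q, w) = (Q + (-2)**2)*(-15 + Q) = (Q + 4)*(-15 + Q) = (4 + Q)*(-15 + Q) = (-15 + Q)*(4 + Q))
(-344134 + p(876, 543)) + 641339 = (-344134 + (-15 + 876)*(4 + 876)) + 641339 = (-344134 + 861*880) + 641339 = (-344134 + 757680) + 641339 = 413546 + 641339 = 1054885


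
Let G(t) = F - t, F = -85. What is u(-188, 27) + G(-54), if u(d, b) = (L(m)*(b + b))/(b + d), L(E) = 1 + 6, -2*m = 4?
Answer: -767/23 ≈ -33.348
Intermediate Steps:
m = -2 (m = -1/2*4 = -2)
G(t) = -85 - t
L(E) = 7
u(d, b) = 14*b/(b + d) (u(d, b) = (7*(b + b))/(b + d) = (7*(2*b))/(b + d) = (14*b)/(b + d) = 14*b/(b + d))
u(-188, 27) + G(-54) = 14*27/(27 - 188) + (-85 - 1*(-54)) = 14*27/(-161) + (-85 + 54) = 14*27*(-1/161) - 31 = -54/23 - 31 = -767/23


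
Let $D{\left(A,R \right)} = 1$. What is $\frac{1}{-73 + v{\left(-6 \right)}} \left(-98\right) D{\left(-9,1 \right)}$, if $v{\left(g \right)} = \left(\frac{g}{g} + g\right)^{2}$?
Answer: $\frac{49}{24} \approx 2.0417$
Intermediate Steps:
$v{\left(g \right)} = \left(1 + g\right)^{2}$
$\frac{1}{-73 + v{\left(-6 \right)}} \left(-98\right) D{\left(-9,1 \right)} = \frac{1}{-73 + \left(1 - 6\right)^{2}} \left(-98\right) 1 = \frac{1}{-73 + \left(-5\right)^{2}} \left(-98\right) 1 = \frac{1}{-73 + 25} \left(-98\right) 1 = \frac{1}{-48} \left(-98\right) 1 = \left(- \frac{1}{48}\right) \left(-98\right) 1 = \frac{49}{24} \cdot 1 = \frac{49}{24}$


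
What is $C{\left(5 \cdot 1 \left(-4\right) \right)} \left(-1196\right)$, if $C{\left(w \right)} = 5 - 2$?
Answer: $-3588$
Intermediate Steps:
$C{\left(w \right)} = 3$ ($C{\left(w \right)} = 5 - 2 = 3$)
$C{\left(5 \cdot 1 \left(-4\right) \right)} \left(-1196\right) = 3 \left(-1196\right) = -3588$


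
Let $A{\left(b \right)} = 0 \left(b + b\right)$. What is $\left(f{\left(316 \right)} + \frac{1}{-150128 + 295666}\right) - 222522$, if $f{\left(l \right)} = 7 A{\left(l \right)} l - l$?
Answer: $- \frac{32431396843}{145538} \approx -2.2284 \cdot 10^{5}$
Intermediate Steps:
$A{\left(b \right)} = 0$ ($A{\left(b \right)} = 0 \cdot 2 b = 0$)
$f{\left(l \right)} = - l$ ($f{\left(l \right)} = 7 \cdot 0 l - l = 0 l - l = 0 - l = - l$)
$\left(f{\left(316 \right)} + \frac{1}{-150128 + 295666}\right) - 222522 = \left(\left(-1\right) 316 + \frac{1}{-150128 + 295666}\right) - 222522 = \left(-316 + \frac{1}{145538}\right) - 222522 = - \frac{45990007}{145538} - 222522 = - \frac{32431396843}{145538}$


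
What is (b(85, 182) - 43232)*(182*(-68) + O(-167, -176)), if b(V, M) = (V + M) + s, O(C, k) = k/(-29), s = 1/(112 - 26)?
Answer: 662748006996/1247 ≈ 5.3147e+8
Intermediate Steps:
s = 1/86 ≈ 0.011628
O(C, k) = -k/29 (O(C, k) = k*(-1/29) = -k/29)
b(V, M) = 1/86 + M + V (b(V, M) = (V + M) + 1/86 = (M + V) + 1/86 = 1/86 + M + V)
(b(85, 182) - 43232)*(182*(-68) + O(-167, -176)) = ((1/86 + 182 + 85) - 43232)*(182*(-68) - 1/29*(-176)) = (22963/86 - 43232)*(-12376 + 176/29) = -3694989/86*(-358728/29) = 662748006996/1247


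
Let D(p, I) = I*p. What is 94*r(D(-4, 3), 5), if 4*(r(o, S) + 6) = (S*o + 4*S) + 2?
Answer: -1457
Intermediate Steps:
r(o, S) = -11/2 + S + S*o/4 (r(o, S) = -6 + ((S*o + 4*S) + 2)/4 = -6 + ((4*S + S*o) + 2)/4 = -6 + (2 + 4*S + S*o)/4 = -6 + (½ + S + S*o/4) = -11/2 + S + S*o/4)
94*r(D(-4, 3), 5) = 94*(-11/2 + 5 + (¼)*5*(3*(-4))) = 94*(-11/2 + 5 + (¼)*5*(-12)) = 94*(-11/2 + 5 - 15) = 94*(-31/2) = -1457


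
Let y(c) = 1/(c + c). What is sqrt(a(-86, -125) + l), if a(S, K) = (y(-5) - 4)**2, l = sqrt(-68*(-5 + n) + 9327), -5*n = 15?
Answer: sqrt(1681 + 100*sqrt(9871))/10 ≈ 10.778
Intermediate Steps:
n = -3 (n = -1/5*15 = -3)
l = sqrt(9871) (l = sqrt(-68*(-5 - 3) + 9327) = sqrt(-68*(-8) + 9327) = sqrt(544 + 9327) = sqrt(9871) ≈ 99.353)
y(c) = 1/(2*c)
a(S, K) = 1681/100 (a(S, K) = ((1/2)/(-5) - 4)**2 = ((1/2)*(-1/5) - 4)**2 = (-1/10 - 4)**2 = (-41/10)**2 = 1681/100)
sqrt(a(-86, -125) + l) = sqrt(1681/100 + sqrt(9871))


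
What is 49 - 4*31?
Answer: -75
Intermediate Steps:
49 - 4*31 = 49 - 124 = -75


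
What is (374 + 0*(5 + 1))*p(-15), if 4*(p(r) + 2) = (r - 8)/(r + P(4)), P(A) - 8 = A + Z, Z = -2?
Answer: -3179/10 ≈ -317.90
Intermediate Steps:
P(A) = 6 + A (P(A) = 8 + (A - 2) = 8 + (-2 + A) = 6 + A)
p(r) = -2 + (-8 + r)/(4*(10 + r)) (p(r) = -2 + ((r - 8)/(r + (6 + 4)))/4 = -2 + ((-8 + r)/(r + 10))/4 = -2 + ((-8 + r)/(10 + r))/4 = -2 + (-8 + r)/(4*(10 + r)))
(374 + 0*(5 + 1))*p(-15) = (374 + 0*(5 + 1))*((-88 - 7*(-15))/(4*(10 - 15))) = (374 + 0*6)*((1/4)*(-88 + 105)/(-5)) = (374 + 0)*((1/4)*(-1/5)*17) = 374*(-17/20) = -3179/10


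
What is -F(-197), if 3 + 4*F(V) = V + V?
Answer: 397/4 ≈ 99.250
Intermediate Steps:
F(V) = -¾ + V/2 (F(V) = -¾ + (V + V)/4 = -¾ + (2*V)/4 = -¾ + V/2)
-F(-197) = -(-¾ + (½)*(-197)) = -(-¾ - 197/2) = -1*(-397/4) = 397/4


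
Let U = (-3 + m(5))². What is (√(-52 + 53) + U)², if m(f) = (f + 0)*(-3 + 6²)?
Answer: 688800025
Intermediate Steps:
m(f) = 33*f (m(f) = f*(-3 + 36) = f*33 = 33*f)
U = 26244 (U = (-3 + 33*5)² = (-3 + 165)² = 162² = 26244)
(√(-52 + 53) + U)² = (√(-52 + 53) + 26244)² = (√1 + 26244)² = (1 + 26244)² = 26245² = 688800025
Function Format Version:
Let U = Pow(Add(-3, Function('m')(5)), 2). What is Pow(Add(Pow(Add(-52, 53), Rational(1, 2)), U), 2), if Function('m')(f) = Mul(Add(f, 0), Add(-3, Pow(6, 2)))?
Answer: 688800025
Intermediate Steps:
Function('m')(f) = Mul(33, f) (Function('m')(f) = Mul(f, Add(-3, 36)) = Mul(f, 33) = Mul(33, f))
U = 26244 (U = Pow(Add(-3, Mul(33, 5)), 2) = Pow(Add(-3, 165), 2) = Pow(162, 2) = 26244)
Pow(Add(Pow(Add(-52, 53), Rational(1, 2)), U), 2) = Pow(Add(Pow(Add(-52, 53), Rational(1, 2)), 26244), 2) = Pow(Add(Pow(1, Rational(1, 2)), 26244), 2) = Pow(Add(1, 26244), 2) = Pow(26245, 2) = 688800025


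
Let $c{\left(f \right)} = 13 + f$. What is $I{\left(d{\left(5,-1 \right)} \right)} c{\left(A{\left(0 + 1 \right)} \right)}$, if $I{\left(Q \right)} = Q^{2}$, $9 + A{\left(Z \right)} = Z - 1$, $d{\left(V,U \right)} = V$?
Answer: $100$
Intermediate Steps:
$A{\left(Z \right)} = -10 + Z$ ($A{\left(Z \right)} = -9 + \left(Z - 1\right) = -9 + \left(-1 + Z\right) = -10 + Z$)
$I{\left(d{\left(5,-1 \right)} \right)} c{\left(A{\left(0 + 1 \right)} \right)} = 5^{2} \left(13 + \left(-10 + \left(0 + 1\right)\right)\right) = 25 \left(13 + \left(-10 + 1\right)\right) = 25 \left(13 - 9\right) = 25 \cdot 4 = 100$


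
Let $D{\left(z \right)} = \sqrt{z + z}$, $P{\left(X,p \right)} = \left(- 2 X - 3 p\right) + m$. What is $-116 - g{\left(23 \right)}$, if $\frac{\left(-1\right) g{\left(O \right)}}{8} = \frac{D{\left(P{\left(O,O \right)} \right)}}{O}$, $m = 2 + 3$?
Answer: $-116 + \frac{16 i \sqrt{55}}{23} \approx -116.0 + 5.1591 i$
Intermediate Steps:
$m = 5$
$P{\left(X,p \right)} = 5 - 3 p - 2 X$ ($P{\left(X,p \right)} = \left(- 2 X - 3 p\right) + 5 = \left(- 3 p - 2 X\right) + 5 = 5 - 3 p - 2 X$)
$D{\left(z \right)} = \sqrt{2} \sqrt{z}$ ($D{\left(z \right)} = \sqrt{2 z} = \sqrt{2} \sqrt{z}$)
$g{\left(O \right)} = - \frac{8 \sqrt{2} \sqrt{5 - 5 O}}{O}$ ($g{\left(O \right)} = - 8 \frac{\sqrt{2} \sqrt{5 - 3 O - 2 O}}{O} = - 8 \frac{\sqrt{2} \sqrt{5 - 5 O}}{O} = - \frac{8 \sqrt{2} \sqrt{5 - 5 O}}{O}$)
$-116 - g{\left(23 \right)} = -116 - - \frac{8 \sqrt{10 - 230}}{23} = -116 - \left(-8\right) \frac{1}{23} \sqrt{10 - 230} = -116 - \left(-8\right) \frac{1}{23} \sqrt{-220} = -116 - \left(-8\right) \frac{1}{23} \cdot 2 i \sqrt{55} = -116 - - \frac{16 i \sqrt{55}}{23} = -116 + \frac{16 i \sqrt{55}}{23}$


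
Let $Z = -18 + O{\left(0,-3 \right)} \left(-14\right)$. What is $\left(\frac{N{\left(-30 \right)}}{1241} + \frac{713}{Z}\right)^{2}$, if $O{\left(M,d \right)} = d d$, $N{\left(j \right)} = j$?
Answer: $\frac{790593057409}{31935119616} \approx 24.756$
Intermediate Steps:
$O{\left(M,d \right)} = d^{2}$
$Z = -144$ ($Z = -18 + \left(-3\right)^{2} \left(-14\right) = -18 + 9 \left(-14\right) = -18 - 126 = -144$)
$\left(\frac{N{\left(-30 \right)}}{1241} + \frac{713}{Z}\right)^{2} = \left(- \frac{30}{1241} + \frac{713}{-144}\right)^{2} = \left(\left(-30\right) \frac{1}{1241} + 713 \left(- \frac{1}{144}\right)\right)^{2} = \left(- \frac{30}{1241} - \frac{713}{144}\right)^{2} = \left(- \frac{889153}{178704}\right)^{2} = \frac{790593057409}{31935119616}$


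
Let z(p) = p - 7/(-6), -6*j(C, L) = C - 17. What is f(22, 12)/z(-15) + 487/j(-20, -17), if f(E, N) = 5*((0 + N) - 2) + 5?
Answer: 230316/3071 ≈ 74.997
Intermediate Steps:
j(C, L) = 17/6 - C/6 (j(C, L) = -(C - 17)/6 = -(-17 + C)/6 = 17/6 - C/6)
z(p) = 7/6 + p (z(p) = p - 7*(-1)/6 = p - 1*(-7/6) = p + 7/6 = 7/6 + p)
f(E, N) = -5 + 5*N (f(E, N) = 5*(N - 2) + 5 = 5*(-2 + N) + 5 = (-10 + 5*N) + 5 = -5 + 5*N)
f(22, 12)/z(-15) + 487/j(-20, -17) = (-5 + 5*12)/(7/6 - 15) + 487/(17/6 - ⅙*(-20)) = (-5 + 60)/(-83/6) + 487/(17/6 + 10/3) = 55*(-6/83) + 487/(37/6) = -330/83 + 487*(6/37) = -330/83 + 2922/37 = 230316/3071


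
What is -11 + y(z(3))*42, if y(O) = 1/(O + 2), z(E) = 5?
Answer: -5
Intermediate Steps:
y(O) = 1/(2 + O)
-11 + y(z(3))*42 = -11 + 42/(2 + 5) = -11 + 42/7 = -11 + (1/7)*42 = -11 + 6 = -5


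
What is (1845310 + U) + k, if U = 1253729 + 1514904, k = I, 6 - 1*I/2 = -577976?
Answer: 5769907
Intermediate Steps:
I = 1155964 (I = 12 - 2*(-577976) = 12 + 1155952 = 1155964)
k = 1155964
U = 2768633
(1845310 + U) + k = (1845310 + 2768633) + 1155964 = 4613943 + 1155964 = 5769907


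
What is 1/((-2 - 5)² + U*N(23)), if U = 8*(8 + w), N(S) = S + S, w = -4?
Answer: 1/1521 ≈ 0.00065746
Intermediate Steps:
N(S) = 2*S
U = 32 (U = 8*(8 - 4) = 8*4 = 32)
1/((-2 - 5)² + U*N(23)) = 1/((-2 - 5)² + 32*(2*23)) = 1/((-7)² + 32*46) = 1/(49 + 1472) = 1/1521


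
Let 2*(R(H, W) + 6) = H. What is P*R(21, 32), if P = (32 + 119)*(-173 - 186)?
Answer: -487881/2 ≈ -2.4394e+5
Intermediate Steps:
P = -54209 (P = 151*(-359) = -54209)
R(H, W) = -6 + H/2
P*R(21, 32) = -54209*(-6 + (½)*21) = -54209*(-6 + 21/2) = -54209*9/2 = -487881/2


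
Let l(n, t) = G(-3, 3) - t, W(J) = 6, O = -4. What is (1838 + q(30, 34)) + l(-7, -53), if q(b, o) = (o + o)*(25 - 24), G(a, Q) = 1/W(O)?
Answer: 11755/6 ≈ 1959.2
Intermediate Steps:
G(a, Q) = 1/6
q(b, o) = 2*o (q(b, o) = (2*o)*1 = 2*o)
l(n, t) = 1/6 - t
(1838 + q(30, 34)) + l(-7, -53) = (1838 + 2*34) + (1/6 - 1*(-53)) = (1838 + 68) + (1/6 + 53) = 1906 + 319/6 = 11755/6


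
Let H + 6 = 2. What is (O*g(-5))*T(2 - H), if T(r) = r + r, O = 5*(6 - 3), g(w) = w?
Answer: -900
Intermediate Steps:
H = -4 (H = -6 + 2 = -4)
O = 15 (O = 5*3 = 15)
T(r) = 2*r
(O*g(-5))*T(2 - H) = (15*(-5))*(2*(2 - 1*(-4))) = -150*(2 + 4) = -150*6 = -75*12 = -900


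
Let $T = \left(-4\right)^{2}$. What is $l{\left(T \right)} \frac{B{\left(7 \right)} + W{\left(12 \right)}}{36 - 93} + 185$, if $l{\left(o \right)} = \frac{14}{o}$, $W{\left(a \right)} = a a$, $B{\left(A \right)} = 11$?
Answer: $\frac{83275}{456} \approx 182.62$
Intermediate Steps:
$W{\left(a \right)} = a^{2}$
$T = 16$
$l{\left(T \right)} \frac{B{\left(7 \right)} + W{\left(12 \right)}}{36 - 93} + 185 = \frac{14}{16} \frac{11 + 12^{2}}{36 - 93} + 185 = 14 \cdot \frac{1}{16} \frac{11 + 144}{-57} + 185 = \frac{7 \cdot 155 \left(- \frac{1}{57}\right)}{8} + 185 = \frac{7}{8} \left(- \frac{155}{57}\right) + 185 = - \frac{1085}{456} + 185 = \frac{83275}{456}$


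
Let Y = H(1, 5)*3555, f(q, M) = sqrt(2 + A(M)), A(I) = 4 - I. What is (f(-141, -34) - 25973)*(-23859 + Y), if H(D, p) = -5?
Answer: 1081359882 - 83268*sqrt(10) ≈ 1.0811e+9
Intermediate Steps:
f(q, M) = sqrt(6 - M) (f(q, M) = sqrt(2 + (4 - M)) = sqrt(6 - M))
Y = -17775 (Y = -5*3555 = -17775)
(f(-141, -34) - 25973)*(-23859 + Y) = (sqrt(6 - 1*(-34)) - 25973)*(-23859 - 17775) = (sqrt(6 + 34) - 25973)*(-41634) = (sqrt(40) - 25973)*(-41634) = (2*sqrt(10) - 25973)*(-41634) = (-25973 + 2*sqrt(10))*(-41634) = 1081359882 - 83268*sqrt(10)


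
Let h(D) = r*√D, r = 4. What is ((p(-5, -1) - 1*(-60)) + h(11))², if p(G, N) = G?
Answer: 3201 + 440*√11 ≈ 4660.3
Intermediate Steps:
h(D) = 4*√D
((p(-5, -1) - 1*(-60)) + h(11))² = ((-5 - 1*(-60)) + 4*√11)² = ((-5 + 60) + 4*√11)² = (55 + 4*√11)²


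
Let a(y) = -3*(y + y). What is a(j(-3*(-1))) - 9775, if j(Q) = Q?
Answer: -9793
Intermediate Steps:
a(y) = -6*y
a(j(-3*(-1))) - 9775 = -(-18)*(-1) - 9775 = -6*3 - 9775 = -18 - 9775 = -9793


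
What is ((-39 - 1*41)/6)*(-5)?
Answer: 200/3 ≈ 66.667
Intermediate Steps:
((-39 - 1*41)/6)*(-5) = ((-39 - 41)/6)*(-5) = ((1/6)*(-80))*(-5) = -40/3*(-5) = 200/3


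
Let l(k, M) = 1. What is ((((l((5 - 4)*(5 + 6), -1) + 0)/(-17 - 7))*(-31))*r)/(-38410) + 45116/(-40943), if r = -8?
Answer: -5197447447/4717861890 ≈ -1.1017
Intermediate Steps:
((((l((5 - 4)*(5 + 6), -1) + 0)/(-17 - 7))*(-31))*r)/(-38410) + 45116/(-40943) = ((((1 + 0)/(-17 - 7))*(-31))*(-8))/(-38410) + 45116/(-40943) = (((1/(-24))*(-31))*(-8))*(-1/38410) + 45116*(-1/40943) = (((1*(-1/24))*(-31))*(-8))*(-1/38410) - 45116/40943 = (-1/24*(-31)*(-8))*(-1/38410) - 45116/40943 = ((31/24)*(-8))*(-1/38410) - 45116/40943 = -31/3*(-1/38410) - 45116/40943 = 31/115230 - 45116/40943 = -5197447447/4717861890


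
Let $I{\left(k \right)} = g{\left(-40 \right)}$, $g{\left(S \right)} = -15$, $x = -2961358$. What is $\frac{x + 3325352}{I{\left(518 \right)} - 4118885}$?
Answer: $- \frac{181997}{2059450} \approx -0.088372$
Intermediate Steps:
$I{\left(k \right)} = -15$
$\frac{x + 3325352}{I{\left(518 \right)} - 4118885} = \frac{-2961358 + 3325352}{-15 - 4118885} = \frac{363994}{-4118900} = 363994 \left(- \frac{1}{4118900}\right) = - \frac{181997}{2059450}$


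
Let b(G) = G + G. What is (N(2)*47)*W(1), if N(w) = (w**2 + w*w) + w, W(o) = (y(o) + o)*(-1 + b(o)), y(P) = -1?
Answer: 0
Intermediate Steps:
b(G) = 2*G
W(o) = (-1 + o)*(-1 + 2*o)
N(w) = w + 2*w**2 (N(w) = (w**2 + w**2) + w = 2*w**2 + w = w + 2*w**2)
(N(2)*47)*W(1) = ((2*(1 + 2*2))*47)*(1 - 3*1 + 2*1**2) = ((2*(1 + 4))*47)*(1 - 3 + 2*1) = ((2*5)*47)*(1 - 3 + 2) = (10*47)*0 = 470*0 = 0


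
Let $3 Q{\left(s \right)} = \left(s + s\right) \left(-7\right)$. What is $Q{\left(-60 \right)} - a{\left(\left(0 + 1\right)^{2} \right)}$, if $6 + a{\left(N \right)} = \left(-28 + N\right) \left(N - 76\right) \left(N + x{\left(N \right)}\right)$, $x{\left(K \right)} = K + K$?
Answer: $-5789$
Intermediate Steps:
$x{\left(K \right)} = 2 K$
$Q{\left(s \right)} = - \frac{14 s}{3}$ ($Q{\left(s \right)} = \frac{\left(s + s\right) \left(-7\right)}{3} = \frac{2 s \left(-7\right)}{3} = \frac{\left(-14\right) s}{3} = - \frac{14 s}{3}$)
$a{\left(N \right)} = -6 + 3 N \left(-76 + N\right) \left(-28 + N\right)$ ($a{\left(N \right)} = -6 + \left(-28 + N\right) \left(N - 76\right) \left(N + 2 N\right) = -6 + \left(-28 + N\right) \left(-76 + N\right) 3 N = -6 + \left(-76 + N\right) \left(-28 + N\right) 3 N = -6 + 3 N \left(-76 + N\right) \left(-28 + N\right)$)
$Q{\left(-60 \right)} - a{\left(\left(0 + 1\right)^{2} \right)} = \left(- \frac{14}{3}\right) \left(-60\right) - \left(-6 - 312 \left(\left(0 + 1\right)^{2}\right)^{2} + 3 \left(\left(0 + 1\right)^{2}\right)^{3} + 6384 \left(0 + 1\right)^{2}\right) = 280 - \left(-6 - 312 \left(1^{2}\right)^{2} + 3 \left(1^{2}\right)^{3} + 6384 \cdot 1^{2}\right) = 280 - \left(-6 - 312 \cdot 1^{2} + 3 \cdot 1^{3} + 6384 \cdot 1\right) = 280 - \left(-6 - 312 + 3 \cdot 1 + 6384\right) = 280 - \left(-6 - 312 + 3 + 6384\right) = 280 - 6069 = -5789$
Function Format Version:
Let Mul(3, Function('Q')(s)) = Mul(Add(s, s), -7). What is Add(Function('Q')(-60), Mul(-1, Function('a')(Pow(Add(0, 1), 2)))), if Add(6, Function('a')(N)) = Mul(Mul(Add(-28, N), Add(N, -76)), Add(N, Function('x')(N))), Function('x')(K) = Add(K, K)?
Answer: -5789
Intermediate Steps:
Function('x')(K) = Mul(2, K)
Function('Q')(s) = Mul(Rational(-14, 3), s) (Function('Q')(s) = Mul(Rational(1, 3), Mul(Add(s, s), -7)) = Mul(Rational(1, 3), Mul(Mul(2, s), -7)) = Mul(Rational(1, 3), Mul(-14, s)) = Mul(Rational(-14, 3), s))
Function('a')(N) = Add(-6, Mul(3, N, Add(-76, N), Add(-28, N))) (Function('a')(N) = Add(-6, Mul(Mul(Add(-28, N), Add(N, -76)), Add(N, Mul(2, N)))) = Add(-6, Mul(Mul(Add(-28, N), Add(-76, N)), Mul(3, N))) = Add(-6, Mul(Mul(Add(-76, N), Add(-28, N)), Mul(3, N))) = Add(-6, Mul(3, N, Add(-76, N), Add(-28, N))))
Add(Function('Q')(-60), Mul(-1, Function('a')(Pow(Add(0, 1), 2)))) = Add(Mul(Rational(-14, 3), -60), Mul(-1, Add(-6, Mul(-312, Pow(Pow(Add(0, 1), 2), 2)), Mul(3, Pow(Pow(Add(0, 1), 2), 3)), Mul(6384, Pow(Add(0, 1), 2))))) = Add(280, Mul(-1, Add(-6, Mul(-312, Pow(Pow(1, 2), 2)), Mul(3, Pow(Pow(1, 2), 3)), Mul(6384, Pow(1, 2))))) = Add(280, Mul(-1, Add(-6, Mul(-312, Pow(1, 2)), Mul(3, Pow(1, 3)), Mul(6384, 1)))) = Add(280, Mul(-1, Add(-6, Mul(-312, 1), Mul(3, 1), 6384))) = Add(280, Mul(-1, Add(-6, -312, 3, 6384))) = Add(280, Mul(-1, 6069)) = Add(280, -6069) = -5789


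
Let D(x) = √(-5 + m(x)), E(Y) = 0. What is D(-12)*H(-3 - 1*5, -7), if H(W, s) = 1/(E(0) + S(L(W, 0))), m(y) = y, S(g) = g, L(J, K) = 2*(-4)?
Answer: -I*√17/8 ≈ -0.51539*I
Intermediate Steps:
L(J, K) = -8
H(W, s) = -⅛ (H(W, s) = 1/(0 - 8) = 1/(-8) = -⅛)
D(x) = √(-5 + x)
D(-12)*H(-3 - 1*5, -7) = √(-5 - 12)*(-⅛) = √(-17)*(-⅛) = (I*√17)*(-⅛) = -I*√17/8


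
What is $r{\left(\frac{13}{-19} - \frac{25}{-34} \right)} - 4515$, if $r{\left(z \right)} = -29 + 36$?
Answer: $-4508$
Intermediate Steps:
$r{\left(z \right)} = 7$
$r{\left(\frac{13}{-19} - \frac{25}{-34} \right)} - 4515 = 7 - 4515 = -4508$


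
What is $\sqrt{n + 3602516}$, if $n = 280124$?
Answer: $4 \sqrt{242665} \approx 1970.4$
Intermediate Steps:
$\sqrt{n + 3602516} = \sqrt{280124 + 3602516} = \sqrt{3882640} = 4 \sqrt{242665}$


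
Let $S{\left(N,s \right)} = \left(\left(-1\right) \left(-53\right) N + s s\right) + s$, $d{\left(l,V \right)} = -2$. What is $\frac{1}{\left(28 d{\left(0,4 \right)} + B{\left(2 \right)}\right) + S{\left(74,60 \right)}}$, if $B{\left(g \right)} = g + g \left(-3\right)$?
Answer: $\frac{1}{7522} \approx 0.00013294$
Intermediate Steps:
$B{\left(g \right)} = - 2 g$ ($B{\left(g \right)} = g - 3 g = - 2 g$)
$S{\left(N,s \right)} = s + s^{2} + 53 N$ ($S{\left(N,s \right)} = \left(53 N + s^{2}\right) + s = \left(s^{2} + 53 N\right) + s = s + s^{2} + 53 N$)
$\frac{1}{\left(28 d{\left(0,4 \right)} + B{\left(2 \right)}\right) + S{\left(74,60 \right)}} = \frac{1}{\left(28 \left(-2\right) - 4\right) + \left(60 + 60^{2} + 53 \cdot 74\right)} = \frac{1}{\left(-56 - 4\right) + \left(60 + 3600 + 3922\right)} = \frac{1}{-60 + 7582} = \frac{1}{7522}$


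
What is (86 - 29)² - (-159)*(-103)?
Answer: -13128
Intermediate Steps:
(86 - 29)² - (-159)*(-103) = 57² - 1*16377 = 3249 - 16377 = -13128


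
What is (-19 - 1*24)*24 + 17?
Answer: -1015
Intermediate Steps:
(-19 - 1*24)*24 + 17 = (-19 - 24)*24 + 17 = -43*24 + 17 = -1032 + 17 = -1015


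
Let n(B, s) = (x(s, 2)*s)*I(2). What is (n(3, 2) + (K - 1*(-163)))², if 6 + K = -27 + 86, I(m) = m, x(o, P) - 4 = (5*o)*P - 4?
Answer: 87616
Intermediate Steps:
x(o, P) = 5*P*o (x(o, P) = 4 + ((5*o)*P - 4) = 4 + (5*P*o - 4) = 4 + (-4 + 5*P*o) = 5*P*o)
K = 53 (K = -6 + (-27 + 86) = -6 + 59 = 53)
n(B, s) = 20*s² (n(B, s) = ((5*2*s)*s)*2 = ((10*s)*s)*2 = (10*s²)*2 = 20*s²)
(n(3, 2) + (K - 1*(-163)))² = (20*2² + (53 - 1*(-163)))² = (20*4 + (53 + 163))² = (80 + 216)² = 296² = 87616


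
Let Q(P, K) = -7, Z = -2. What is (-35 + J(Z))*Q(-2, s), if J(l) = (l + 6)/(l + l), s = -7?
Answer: 252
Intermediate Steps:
J(l) = (6 + l)/(2*l) (J(l) = (6 + l)/((2*l)) = (6 + l)*(1/(2*l)) = (6 + l)/(2*l))
(-35 + J(Z))*Q(-2, s) = (-35 + (½)*(6 - 2)/(-2))*(-7) = (-35 + (½)*(-½)*4)*(-7) = (-35 - 1)*(-7) = -36*(-7) = 252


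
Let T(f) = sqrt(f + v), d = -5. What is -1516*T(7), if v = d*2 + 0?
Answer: -1516*I*sqrt(3) ≈ -2625.8*I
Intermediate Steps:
v = -10 (v = -5*2 + 0 = -10 + 0 = -10)
T(f) = sqrt(-10 + f) (T(f) = sqrt(f - 10) = sqrt(-10 + f))
-1516*T(7) = -1516*sqrt(-10 + 7) = -1516*I*sqrt(3)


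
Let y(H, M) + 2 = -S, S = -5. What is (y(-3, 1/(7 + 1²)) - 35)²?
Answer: 1024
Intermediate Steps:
y(H, M) = 3 (y(H, M) = -2 - 1*(-5) = -2 + 5 = 3)
(y(-3, 1/(7 + 1²)) - 35)² = (3 - 35)² = (-32)² = 1024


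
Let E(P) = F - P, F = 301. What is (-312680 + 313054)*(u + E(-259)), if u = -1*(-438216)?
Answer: 164102224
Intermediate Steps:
E(P) = 301 - P
u = 438216
(-312680 + 313054)*(u + E(-259)) = (-312680 + 313054)*(438216 + (301 - 1*(-259))) = 374*(438216 + (301 + 259)) = 374*(438216 + 560) = 374*438776 = 164102224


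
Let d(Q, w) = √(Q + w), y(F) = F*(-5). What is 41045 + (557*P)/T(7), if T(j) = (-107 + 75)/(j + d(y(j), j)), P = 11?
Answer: 1270551/32 - 6127*I*√7/16 ≈ 39705.0 - 1013.2*I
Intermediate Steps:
y(F) = -5*F
T(j) = -32/(j + 2*√(-j)) (T(j) = (-107 + 75)/(j + √(-5*j + j)) = -32/(j + √(-4*j)) = -32/(j + 2*√(-j)))
41045 + (557*P)/T(7) = 41045 + (557*11)/((-32/(7 + 2*√(-1*7)))) = 41045 + 6127/((-32/(7 + 2*√(-7)))) = 41045 + 6127/((-32/(7 + 2*(I*√7)))) = 41045 + 6127/((-32/(7 + 2*I*√7))) = 41045 + 6127*(-7/32 - I*√7/16) = 41045 + (-42889/32 - 6127*I*√7/16) = 1270551/32 - 6127*I*√7/16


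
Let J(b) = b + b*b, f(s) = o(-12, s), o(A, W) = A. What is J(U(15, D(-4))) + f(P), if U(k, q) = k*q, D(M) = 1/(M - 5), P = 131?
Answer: -98/9 ≈ -10.889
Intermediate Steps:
D(M) = 1/(-5 + M)
f(s) = -12
J(b) = b + b²
J(U(15, D(-4))) + f(P) = (15/(-5 - 4))*(1 + 15/(-5 - 4)) - 12 = (15/(-9))*(1 + 15/(-9)) - 12 = (15*(-⅑))*(1 + 15*(-⅑)) - 12 = -5*(1 - 5/3)/3 - 12 = -5/3*(-⅔) - 12 = 10/9 - 12 = -98/9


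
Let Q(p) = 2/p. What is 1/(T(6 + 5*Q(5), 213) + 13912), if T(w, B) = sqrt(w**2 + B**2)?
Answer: 13912/193498311 - sqrt(45433)/193498311 ≈ 7.0796e-5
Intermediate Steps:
T(w, B) = sqrt(B**2 + w**2)
1/(T(6 + 5*Q(5), 213) + 13912) = 1/(sqrt(213**2 + (6 + 5*(2/5))**2) + 13912) = 1/(sqrt(45369 + (6 + 5*(2*(1/5)))**2) + 13912) = 1/(sqrt(45369 + (6 + 5*(2/5))**2) + 13912) = 1/(sqrt(45369 + (6 + 2)**2) + 13912) = 1/(sqrt(45369 + 8**2) + 13912) = 1/(sqrt(45369 + 64) + 13912) = 1/(sqrt(45433) + 13912) = 1/(13912 + sqrt(45433))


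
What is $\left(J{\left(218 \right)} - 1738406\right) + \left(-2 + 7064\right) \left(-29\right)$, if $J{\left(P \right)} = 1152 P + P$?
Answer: $-1691850$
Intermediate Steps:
$J{\left(P \right)} = 1153 P$
$\left(J{\left(218 \right)} - 1738406\right) + \left(-2 + 7064\right) \left(-29\right) = \left(1153 \cdot 218 - 1738406\right) + \left(-2 + 7064\right) \left(-29\right) = \left(251354 - 1738406\right) + 7062 \left(-29\right) = -1487052 - 204798 = -1691850$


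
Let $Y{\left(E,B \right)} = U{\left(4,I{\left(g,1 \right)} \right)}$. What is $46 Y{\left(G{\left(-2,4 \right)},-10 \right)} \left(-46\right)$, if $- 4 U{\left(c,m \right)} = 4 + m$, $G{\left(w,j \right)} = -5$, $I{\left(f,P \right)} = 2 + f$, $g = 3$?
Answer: $4761$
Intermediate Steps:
$U{\left(c,m \right)} = -1 - \frac{m}{4}$ ($U{\left(c,m \right)} = - \frac{4 + m}{4} = -1 - \frac{m}{4}$)
$Y{\left(E,B \right)} = - \frac{9}{4}$ ($Y{\left(E,B \right)} = -1 - \frac{2 + 3}{4} = -1 - \frac{5}{4} = - \frac{9}{4}$)
$46 Y{\left(G{\left(-2,4 \right)},-10 \right)} \left(-46\right) = 46 \left(- \frac{9}{4}\right) \left(-46\right) = \left(- \frac{207}{2}\right) \left(-46\right) = 4761$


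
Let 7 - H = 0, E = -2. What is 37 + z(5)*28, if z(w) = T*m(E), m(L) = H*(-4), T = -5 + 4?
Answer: 821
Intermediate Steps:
H = 7 (H = 7 - 1*0 = 7 + 0 = 7)
T = -1
m(L) = -28 (m(L) = 7*(-4) = -28)
z(w) = 28 (z(w) = -1*(-28) = 28)
37 + z(5)*28 = 37 + 28*28 = 37 + 784 = 821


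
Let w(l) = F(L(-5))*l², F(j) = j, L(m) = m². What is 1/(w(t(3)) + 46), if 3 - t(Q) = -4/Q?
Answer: 9/4639 ≈ 0.0019401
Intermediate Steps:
t(Q) = 3 + 4/Q (t(Q) = 3 - (-4)/Q = 3 + 4/Q)
w(l) = 25*l² (w(l) = (-5)²*l² = 25*l²)
1/(w(t(3)) + 46) = 1/(25*(3 + 4/3)² + 46) = 1/(25*(13/3)² + 46) = 1/(25*(169/9) + 46) = 1/(4225/9 + 46) = 1/(4639/9) = 9/4639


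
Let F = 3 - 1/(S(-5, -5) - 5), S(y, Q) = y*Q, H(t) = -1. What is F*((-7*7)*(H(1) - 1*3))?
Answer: 2891/5 ≈ 578.20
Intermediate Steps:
S(y, Q) = Q*y
F = 59/20 (F = 3 - 1/(-5*(-5) - 5) = 3 - 1/(25 - 5) = 3 - 1/20 = 59/20 ≈ 2.9500)
F*((-7*7)*(H(1) - 1*3)) = 59*((-7*7)*(-1 - 1*3))/20 = 59*(-49*(-1 - 3))/20 = 59*(-49*(-4))/20 = (59/20)*196 = 2891/5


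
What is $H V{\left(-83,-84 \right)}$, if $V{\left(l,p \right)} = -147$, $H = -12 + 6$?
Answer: $882$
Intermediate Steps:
$H = -6$
$H V{\left(-83,-84 \right)} = \left(-6\right) \left(-147\right) = 882$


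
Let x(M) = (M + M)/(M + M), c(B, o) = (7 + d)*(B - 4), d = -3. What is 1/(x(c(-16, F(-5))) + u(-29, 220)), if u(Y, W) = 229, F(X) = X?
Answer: 1/230 ≈ 0.0043478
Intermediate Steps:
c(B, o) = -16 + 4*B (c(B, o) = (7 - 3)*(B - 4) = 4*(-4 + B) = -16 + 4*B)
x(M) = 1 (x(M) = (2*M)/((2*M)) = (2*M)*(1/(2*M)) = 1)
1/(x(c(-16, F(-5))) + u(-29, 220)) = 1/(1 + 229) = 1/230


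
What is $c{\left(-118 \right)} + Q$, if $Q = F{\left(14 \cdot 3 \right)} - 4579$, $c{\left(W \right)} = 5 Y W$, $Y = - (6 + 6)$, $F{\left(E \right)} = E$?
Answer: $2543$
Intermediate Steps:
$Y = -12$ ($Y = \left(-1\right) 12 = -12$)
$c{\left(W \right)} = - 60 W$ ($c{\left(W \right)} = 5 \left(-12\right) W = - 60 W$)
$Q = -4537$ ($Q = 14 \cdot 3 - 4579 = 42 - 4579 = -4537$)
$c{\left(-118 \right)} + Q = \left(-60\right) \left(-118\right) - 4537 = 7080 - 4537 = 2543$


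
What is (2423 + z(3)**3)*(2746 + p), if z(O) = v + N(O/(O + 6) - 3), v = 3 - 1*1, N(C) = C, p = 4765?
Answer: 491317043/27 ≈ 1.8197e+7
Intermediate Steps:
v = 2 (v = 3 - 1 = 2)
z(O) = -1 + O/(6 + O) (z(O) = 2 + (O/(O + 6) - 3) = 2 + (O/(6 + O) - 3) = 2 + (-3 + O/(6 + O)) = -1 + O/(6 + O))
(2423 + z(3)**3)*(2746 + p) = (2423 + (-6/(6 + 3))**3)*(2746 + 4765) = (2423 + (-6/9)**3)*7511 = (2423 + (-6*1/9)**3)*7511 = (2423 + (-2/3)**3)*7511 = (2423 - 8/27)*7511 = (65413/27)*7511 = 491317043/27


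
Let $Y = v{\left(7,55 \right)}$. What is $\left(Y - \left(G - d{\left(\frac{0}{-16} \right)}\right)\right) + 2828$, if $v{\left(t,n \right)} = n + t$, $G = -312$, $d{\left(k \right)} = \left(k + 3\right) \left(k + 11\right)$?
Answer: $3235$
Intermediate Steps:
$d{\left(k \right)} = \left(3 + k\right) \left(11 + k\right)$
$Y = 62$ ($Y = 55 + 7 = 62$)
$\left(Y - \left(G - d{\left(\frac{0}{-16} \right)}\right)\right) + 2828 = \left(62 + \left(\left(33 + \left(\frac{0}{-16}\right)^{2} + 14 \frac{0}{-16}\right) - -312\right)\right) + 2828 = \left(62 + \left(\left(33 + \left(0 \left(- \frac{1}{16}\right)\right)^{2} + 14 \cdot 0 \left(- \frac{1}{16}\right)\right) + 312\right)\right) + 2828 = \left(62 + \left(\left(33 + 0^{2} + 14 \cdot 0\right) + 312\right)\right) + 2828 = \left(62 + \left(\left(33 + 0 + 0\right) + 312\right)\right) + 2828 = \left(62 + \left(33 + 312\right)\right) + 2828 = \left(62 + 345\right) + 2828 = 407 + 2828 = 3235$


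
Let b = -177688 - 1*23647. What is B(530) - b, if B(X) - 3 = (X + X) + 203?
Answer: 202601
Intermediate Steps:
B(X) = 206 + 2*X (B(X) = 3 + ((X + X) + 203) = 3 + (2*X + 203) = 3 + (203 + 2*X) = 206 + 2*X)
b = -201335 (b = -177688 - 23647 = -201335)
B(530) - b = (206 + 2*530) - 1*(-201335) = (206 + 1060) + 201335 = 1266 + 201335 = 202601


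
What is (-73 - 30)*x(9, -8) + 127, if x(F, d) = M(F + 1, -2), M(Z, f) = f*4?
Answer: 951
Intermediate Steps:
M(Z, f) = 4*f
x(F, d) = -8 (x(F, d) = 4*(-2) = -8)
(-73 - 30)*x(9, -8) + 127 = (-73 - 30)*(-8) + 127 = -103*(-8) + 127 = 824 + 127 = 951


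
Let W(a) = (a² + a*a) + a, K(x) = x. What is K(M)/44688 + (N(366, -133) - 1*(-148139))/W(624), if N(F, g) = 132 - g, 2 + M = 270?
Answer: 17814455/90699882 ≈ 0.19641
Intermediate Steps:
M = 268 (M = -2 + 270 = 268)
W(a) = a + 2*a² (W(a) = (a² + a²) + a = 2*a² + a = a + 2*a²)
K(M)/44688 + (N(366, -133) - 1*(-148139))/W(624) = 268/44688 + ((132 - 1*(-133)) - 1*(-148139))/((624*(1 + 2*624))) = 268*(1/44688) + ((132 + 133) + 148139)/((624*(1 + 1248))) = 67/11172 + (265 + 148139)/((624*1249)) = 67/11172 + 148404/779376 = 67/11172 + 148404*(1/779376) = 67/11172 + 12367/64948 = 17814455/90699882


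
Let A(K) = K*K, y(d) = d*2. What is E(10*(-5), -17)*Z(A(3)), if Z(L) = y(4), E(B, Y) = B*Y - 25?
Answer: 6600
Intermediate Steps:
E(B, Y) = -25 + B*Y
y(d) = 2*d
A(K) = K²
Z(L) = 8 (Z(L) = 2*4 = 8)
E(10*(-5), -17)*Z(A(3)) = (-25 + (10*(-5))*(-17))*8 = (-25 - 50*(-17))*8 = (-25 + 850)*8 = 825*8 = 6600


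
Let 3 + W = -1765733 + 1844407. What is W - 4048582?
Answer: -3969911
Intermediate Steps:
W = 78671 (W = -3 + (-1765733 + 1844407) = -3 + 78674 = 78671)
W - 4048582 = 78671 - 4048582 = -3969911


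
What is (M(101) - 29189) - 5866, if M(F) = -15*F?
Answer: -36570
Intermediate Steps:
(M(101) - 29189) - 5866 = (-15*101 - 29189) - 5866 = (-1515 - 29189) - 5866 = -30704 - 5866 = -36570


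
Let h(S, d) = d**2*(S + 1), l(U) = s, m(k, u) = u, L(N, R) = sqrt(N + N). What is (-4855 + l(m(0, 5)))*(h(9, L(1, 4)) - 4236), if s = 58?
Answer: 20224152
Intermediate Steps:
L(N, R) = sqrt(2)*sqrt(N) (L(N, R) = sqrt(2*N) = sqrt(2)*sqrt(N))
l(U) = 58
h(S, d) = d**2*(1 + S)
(-4855 + l(m(0, 5)))*(h(9, L(1, 4)) - 4236) = (-4855 + 58)*((sqrt(2)*sqrt(1))**2*(1 + 9) - 4236) = -4797*((sqrt(2)*1)**2*10 - 4236) = -4797*((sqrt(2))**2*10 - 4236) = -4797*(2*10 - 4236) = -4797*(20 - 4236) = -4797*(-4216) = 20224152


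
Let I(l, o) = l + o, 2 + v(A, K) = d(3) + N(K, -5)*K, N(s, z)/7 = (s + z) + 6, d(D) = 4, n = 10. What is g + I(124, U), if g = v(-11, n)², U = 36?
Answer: 596144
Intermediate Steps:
N(s, z) = 42 + 7*s + 7*z (N(s, z) = 7*((s + z) + 6) = 7*(6 + s + z) = 42 + 7*s + 7*z)
v(A, K) = 2 + K*(7 + 7*K) (v(A, K) = -2 + (4 + (42 + 7*K + 7*(-5))*K) = -2 + (4 + (42 + 7*K - 35)*K) = -2 + (4 + (7 + 7*K)*K) = -2 + (4 + K*(7 + 7*K)) = 2 + K*(7 + 7*K))
g = 595984 (g = (2 + 7*10*(1 + 10))² = (2 + 7*10*11)² = (2 + 770)² = 772² = 595984)
g + I(124, U) = 595984 + (124 + 36) = 595984 + 160 = 596144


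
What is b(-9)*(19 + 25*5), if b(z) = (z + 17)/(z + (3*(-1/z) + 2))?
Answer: -864/5 ≈ -172.80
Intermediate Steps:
b(z) = (17 + z)/(2 + z - 3/z) (b(z) = (17 + z)/(z + (-3/z + 2)) = (17 + z)/(z + (2 - 3/z)) = (17 + z)/(2 + z - 3/z))
b(-9)*(19 + 25*5) = (-9*(17 - 9)/(-3 + (-9)² + 2*(-9)))*(19 + 25*5) = (-9*8/(-3 + 81 - 18))*(19 + 125) = -9*8/60*144 = -9*1/60*8*144 = -6/5*144 = -864/5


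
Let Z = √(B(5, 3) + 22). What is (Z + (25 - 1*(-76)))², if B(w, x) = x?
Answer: 11236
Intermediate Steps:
Z = 5 (Z = √(3 + 22) = √25 = 5)
(Z + (25 - 1*(-76)))² = (5 + (25 - 1*(-76)))² = (5 + (25 + 76))² = (5 + 101)² = 106² = 11236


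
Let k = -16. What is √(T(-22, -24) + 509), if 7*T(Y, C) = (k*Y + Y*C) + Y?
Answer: √30947/7 ≈ 25.131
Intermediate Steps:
T(Y, C) = -15*Y/7 + C*Y/7 (T(Y, C) = ((-16*Y + Y*C) + Y)/7 = ((-16*Y + C*Y) + Y)/7 = (-15*Y + C*Y)/7 = -15*Y/7 + C*Y/7)
√(T(-22, -24) + 509) = √((⅐)*(-22)*(-15 - 24) + 509) = √((⅐)*(-22)*(-39) + 509) = √(858/7 + 509) = √(4421/7) = √30947/7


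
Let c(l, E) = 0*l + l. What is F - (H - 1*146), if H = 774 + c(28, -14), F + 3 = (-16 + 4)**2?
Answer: -515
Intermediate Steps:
F = 141 (F = -3 + (-16 + 4)**2 = -3 + (-12)**2 = -3 + 144 = 141)
c(l, E) = l (c(l, E) = 0 + l = l)
H = 802 (H = 774 + 28 = 802)
F - (H - 1*146) = 141 - (802 - 1*146) = 141 - (802 - 146) = 141 - 1*656 = 141 - 656 = -515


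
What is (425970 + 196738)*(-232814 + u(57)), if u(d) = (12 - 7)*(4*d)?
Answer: -144265253192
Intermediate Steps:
u(d) = 20*d (u(d) = 5*(4*d) = 20*d)
(425970 + 196738)*(-232814 + u(57)) = (425970 + 196738)*(-232814 + 20*57) = 622708*(-232814 + 1140) = 622708*(-231674) = -144265253192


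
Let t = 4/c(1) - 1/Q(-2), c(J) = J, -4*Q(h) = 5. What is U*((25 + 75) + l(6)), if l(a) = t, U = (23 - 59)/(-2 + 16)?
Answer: -9432/35 ≈ -269.49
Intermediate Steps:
Q(h) = -5/4 (Q(h) = -¼*5 = -5/4)
U = -18/7 (U = -36/14 = -36*1/14 = -18/7 ≈ -2.5714)
t = 24/5 (t = 4/1 - 1/(-5/4) = 4*1 - 1*(-⅘) = 4 + ⅘ = 24/5 ≈ 4.8000)
l(a) = 24/5
U*((25 + 75) + l(6)) = -18*((25 + 75) + 24/5)/7 = -18*(100 + 24/5)/7 = -18/7*524/5 = -9432/35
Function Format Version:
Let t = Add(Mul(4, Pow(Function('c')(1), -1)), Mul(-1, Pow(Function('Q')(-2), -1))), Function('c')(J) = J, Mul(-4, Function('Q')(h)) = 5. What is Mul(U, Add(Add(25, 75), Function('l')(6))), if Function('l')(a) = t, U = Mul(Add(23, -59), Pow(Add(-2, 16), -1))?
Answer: Rational(-9432, 35) ≈ -269.49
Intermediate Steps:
Function('Q')(h) = Rational(-5, 4) (Function('Q')(h) = Mul(Rational(-1, 4), 5) = Rational(-5, 4))
U = Rational(-18, 7) (U = Mul(-36, Pow(14, -1)) = Mul(-36, Rational(1, 14)) = Rational(-18, 7) ≈ -2.5714)
t = Rational(24, 5) (t = Add(Mul(4, Pow(1, -1)), Mul(-1, Pow(Rational(-5, 4), -1))) = Add(Mul(4, 1), Mul(-1, Rational(-4, 5))) = Add(4, Rational(4, 5)) = Rational(24, 5) ≈ 4.8000)
Function('l')(a) = Rational(24, 5)
Mul(U, Add(Add(25, 75), Function('l')(6))) = Mul(Rational(-18, 7), Add(Add(25, 75), Rational(24, 5))) = Mul(Rational(-18, 7), Add(100, Rational(24, 5))) = Mul(Rational(-18, 7), Rational(524, 5)) = Rational(-9432, 35)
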